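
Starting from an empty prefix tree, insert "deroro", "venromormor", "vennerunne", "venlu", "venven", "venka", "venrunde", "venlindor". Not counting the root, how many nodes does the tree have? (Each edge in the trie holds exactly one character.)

40

For each word, the new-node count is its length minus the longest prefix already in the trie:
  "deroro" → 6 new (d, e, r, o, r, o)
  "venromormor" → 11 new (v, e, n, r, o, m, o, r, m, o, r)
  "vennerunne" → prefix "ven" already present; 7 new (n, e, r, u, n, n, e)
  "venlu" → prefix "ven" already present; 2 new (l, u)
  "venven" → prefix "ven" already present; 3 new (v, e, n)
  "venka" → prefix "ven" already present; 2 new (k, a)
  "venrunde" → prefix "venr" already present; 4 new (u, n, d, e)
  "venlindor" → prefix "venl" already present; 5 new (i, n, d, o, r)
Total nodes = 6 + 11 + 7 + 2 + 3 + 2 + 4 + 5 = 40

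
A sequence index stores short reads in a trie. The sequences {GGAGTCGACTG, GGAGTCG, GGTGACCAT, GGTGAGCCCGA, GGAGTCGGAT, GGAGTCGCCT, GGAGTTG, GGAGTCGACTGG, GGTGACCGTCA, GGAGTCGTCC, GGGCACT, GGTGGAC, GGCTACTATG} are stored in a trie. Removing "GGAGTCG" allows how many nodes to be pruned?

0

A node on "GGAGTCG"'s path can go only if nothing else ends at it or branches off below it.
Every node on "GGAGTCG" is still needed (e.g. by "GGAGTCGACTG"), so nothing is freed.
Nodes removed: 0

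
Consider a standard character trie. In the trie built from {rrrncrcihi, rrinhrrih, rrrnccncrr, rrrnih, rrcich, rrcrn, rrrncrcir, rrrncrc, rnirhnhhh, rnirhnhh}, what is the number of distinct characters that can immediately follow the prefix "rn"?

The children of the "rn" node are the distinct next characters among strings starting with "rn".
Characters that immediately follow "rn" among the stored strings: {i}.
That node has 1 child edge.

1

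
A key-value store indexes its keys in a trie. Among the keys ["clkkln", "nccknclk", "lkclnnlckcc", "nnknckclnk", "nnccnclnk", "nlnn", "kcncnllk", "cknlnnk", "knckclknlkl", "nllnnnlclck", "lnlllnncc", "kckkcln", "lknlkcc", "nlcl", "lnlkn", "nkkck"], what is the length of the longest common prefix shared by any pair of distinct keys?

Look for the deepest trie node that still has at least two words in its subtree.
e.g. "lnlkn" and "lnlllnncc" share the prefix "lnl" of length 3; no pair shares a longer one.
Longest shared-prefix length: 3

3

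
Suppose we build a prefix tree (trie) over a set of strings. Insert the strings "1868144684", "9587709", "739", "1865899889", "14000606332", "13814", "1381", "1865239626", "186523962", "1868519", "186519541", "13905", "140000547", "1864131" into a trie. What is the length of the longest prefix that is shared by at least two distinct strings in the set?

9

Look for the deepest trie node that still has at least two words in its subtree.
"186523962" and "1865239626" agree on "186523962" (9 characters) before diverging; nothing deeper is shared.
Longest shared-prefix length: 9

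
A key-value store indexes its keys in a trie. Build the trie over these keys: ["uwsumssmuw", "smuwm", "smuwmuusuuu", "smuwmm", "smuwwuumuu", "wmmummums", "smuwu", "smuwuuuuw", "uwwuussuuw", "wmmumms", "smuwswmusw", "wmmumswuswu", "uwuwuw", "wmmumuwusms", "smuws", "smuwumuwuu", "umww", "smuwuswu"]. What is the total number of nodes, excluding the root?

84

Insert word by word; a character creates a node only if that edge doesn't already exist:
  "uwsumssmuw" → 10 new (u, w, s, u, m, s, s, m, u, w)
  "smuwm" → 5 new (s, m, u, w, m)
  "smuwmuusuuu" → prefix "smuwm" already present; 6 new (u, u, s, u, u, u)
  "smuwmm" → prefix "smuwm" already present; 1 new (m)
  "smuwwuumuu" → prefix "smuw" already present; 6 new (w, u, u, m, u, u)
  "wmmummums" → 9 new (w, m, m, u, m, m, u, m, s)
  "smuwu" → prefix "smuw" already present; 1 new (u)
  "smuwuuuuw" → prefix "smuwu" already present; 4 new (u, u, u, w)
  "uwwuussuuw" → prefix "uw" already present; 8 new (w, u, u, s, s, u, u, w)
  "wmmumms" → prefix "wmmumm" already present; 1 new (s)
  "smuwswmusw" → prefix "smuw" already present; 6 new (s, w, m, u, s, w)
  "wmmumswuswu" → prefix "wmmum" already present; 6 new (s, w, u, s, w, u)
  "uwuwuw" → prefix "uw" already present; 4 new (u, w, u, w)
  "wmmumuwusms" → prefix "wmmum" already present; 6 new (u, w, u, s, m, s)
  "smuws" → prefix "smuws" already present; 0 new (none)
  "smuwumuwuu" → prefix "smuwu" already present; 5 new (m, u, w, u, u)
  "umww" → prefix "u" already present; 3 new (m, w, w)
  "smuwuswu" → prefix "smuwu" already present; 3 new (s, w, u)
Total nodes = 10 + 5 + 6 + 1 + 6 + 9 + 1 + 4 + 8 + 1 + 6 + 6 + 4 + 6 + 0 + 5 + 3 + 3 = 84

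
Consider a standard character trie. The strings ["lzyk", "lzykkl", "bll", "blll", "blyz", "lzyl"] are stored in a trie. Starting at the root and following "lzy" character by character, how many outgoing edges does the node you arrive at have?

Walk "lzy" from the root, arriving at one node.
Distinct next characters after "lzy": k, l.
That node has 2 child edges.

2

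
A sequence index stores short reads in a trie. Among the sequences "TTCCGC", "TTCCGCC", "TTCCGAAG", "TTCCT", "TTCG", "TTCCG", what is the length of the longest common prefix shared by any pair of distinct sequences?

6

The deepest shared node is where two words last agree before diverging.
e.g. "TTCCGC" and "TTCCGCC" share the prefix "TTCCGC" of length 6; no pair shares a longer one.
Longest shared-prefix length: 6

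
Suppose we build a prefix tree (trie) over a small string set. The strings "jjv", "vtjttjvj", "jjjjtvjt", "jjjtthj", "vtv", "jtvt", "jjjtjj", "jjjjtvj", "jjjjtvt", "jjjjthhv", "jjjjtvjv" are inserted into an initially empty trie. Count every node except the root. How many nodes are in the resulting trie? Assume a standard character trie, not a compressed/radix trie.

Count nodes per top-level branch (shared prefixes stored once):
  'j'-branch (jjjjthhv, jjjjtvj, jjjjtvjt, jjjjtvjv, jjjjtvt, jjjtjj, jjjtthj, jjv, jtvt): 23 nodes
  'v'-branch (vtjttjvj, vtv): 9 nodes
Sum: 32

32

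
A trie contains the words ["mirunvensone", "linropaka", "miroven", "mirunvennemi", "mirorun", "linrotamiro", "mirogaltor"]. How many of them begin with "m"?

5

Filter for entries beginning with "m":
Words under "m": mirogaltor, mirorun, miroven, mirunvennemi, mirunvensone
Count: 5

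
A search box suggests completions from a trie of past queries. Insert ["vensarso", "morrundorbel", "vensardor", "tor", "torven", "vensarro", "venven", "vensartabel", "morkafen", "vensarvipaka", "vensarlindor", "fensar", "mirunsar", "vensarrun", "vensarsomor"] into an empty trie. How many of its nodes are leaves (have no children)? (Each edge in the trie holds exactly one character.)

Leaves are exactly the stored words that no other stored word extends.
Those words: "fensar", "mirunsar", "morkafen", "morrundorbel", "torven", "vensardor", "vensarlindor", "vensarro", "vensarrun", "vensarsomor", "vensartabel", "vensarvipaka", "venven"
Leaf count: 13

13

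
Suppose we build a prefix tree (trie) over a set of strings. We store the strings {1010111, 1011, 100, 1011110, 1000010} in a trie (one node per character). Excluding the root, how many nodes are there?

16

Trace insertions, counting only characters that open a new branch:
  "1010111" → 7 new (1, 0, 1, 0, 1, 1, 1)
  "1011" → prefix "101" already present; 1 new (1)
  "100" → prefix "10" already present; 1 new (0)
  "1011110" → prefix "1011" already present; 3 new (1, 1, 0)
  "1000010" → prefix "100" already present; 4 new (0, 0, 1, 0)
Total nodes = 7 + 1 + 1 + 3 + 4 = 16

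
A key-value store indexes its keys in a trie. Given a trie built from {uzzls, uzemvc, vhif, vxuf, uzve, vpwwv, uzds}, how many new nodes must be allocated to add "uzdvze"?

3

The longest prefix of "uzdvze" already in the trie is "uzd" (length 3).
Each of the 3 remaining characters creates one node.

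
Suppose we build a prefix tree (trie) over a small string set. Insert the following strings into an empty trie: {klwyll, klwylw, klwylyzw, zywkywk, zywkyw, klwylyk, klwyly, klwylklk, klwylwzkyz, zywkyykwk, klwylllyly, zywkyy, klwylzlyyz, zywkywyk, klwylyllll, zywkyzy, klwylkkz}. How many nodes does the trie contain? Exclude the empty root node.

Trace insertions, counting only characters that open a new branch:
  "klwyll" → 6 new (k, l, w, y, l, l)
  "klwylw" → prefix "klwyl" already present; 1 new (w)
  "klwylyzw" → prefix "klwyl" already present; 3 new (y, z, w)
  "zywkywk" → 7 new (z, y, w, k, y, w, k)
  "zywkyw" → prefix "zywkyw" already present; 0 new (none)
  "klwylyk" → prefix "klwyly" already present; 1 new (k)
  "klwyly" → prefix "klwyly" already present; 0 new (none)
  "klwylklk" → prefix "klwyl" already present; 3 new (k, l, k)
  "klwylwzkyz" → prefix "klwylw" already present; 4 new (z, k, y, z)
  "zywkyykwk" → prefix "zywky" already present; 4 new (y, k, w, k)
  "klwylllyly" → prefix "klwyll" already present; 4 new (l, y, l, y)
  "zywkyy" → prefix "zywkyy" already present; 0 new (none)
  "klwylzlyyz" → prefix "klwyl" already present; 5 new (z, l, y, y, z)
  "zywkywyk" → prefix "zywkyw" already present; 2 new (y, k)
  "klwylyllll" → prefix "klwyly" already present; 4 new (l, l, l, l)
  "zywkyzy" → prefix "zywky" already present; 2 new (z, y)
  "klwylkkz" → prefix "klwylk" already present; 2 new (k, z)
Total nodes = 6 + 1 + 3 + 7 + 0 + 1 + 0 + 3 + 4 + 4 + 4 + 0 + 5 + 2 + 4 + 2 + 2 = 48

48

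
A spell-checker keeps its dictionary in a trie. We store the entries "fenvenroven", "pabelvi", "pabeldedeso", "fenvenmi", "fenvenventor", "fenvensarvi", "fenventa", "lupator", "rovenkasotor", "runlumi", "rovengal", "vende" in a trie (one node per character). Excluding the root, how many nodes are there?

72

Count nodes per top-level branch (shared prefixes stored once):
  'f'-branch (fenvenmi, fenvenroven, fenvensarvi, fenventa, fenvenventor): 26 nodes
  'l'-branch (lupator): 7 nodes
  'p'-branch (pabeldedeso, pabelvi): 13 nodes
  'r'-branch (rovengal, rovenkasotor, runlumi): 21 nodes
  'v'-branch (vende): 5 nodes
Sum: 72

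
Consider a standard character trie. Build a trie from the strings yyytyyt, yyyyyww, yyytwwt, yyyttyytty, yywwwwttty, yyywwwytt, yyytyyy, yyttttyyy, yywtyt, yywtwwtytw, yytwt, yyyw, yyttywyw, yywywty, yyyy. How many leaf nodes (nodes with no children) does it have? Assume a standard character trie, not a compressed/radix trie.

13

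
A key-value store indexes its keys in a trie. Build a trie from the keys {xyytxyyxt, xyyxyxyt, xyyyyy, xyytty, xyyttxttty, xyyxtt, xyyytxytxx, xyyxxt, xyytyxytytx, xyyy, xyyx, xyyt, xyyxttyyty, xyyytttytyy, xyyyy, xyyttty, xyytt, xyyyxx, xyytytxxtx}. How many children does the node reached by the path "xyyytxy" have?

Walk "xyyytxy" from the root, arriving at one node.
Distinct next characters after "xyyytxy": t.
That node has 1 child edge.

1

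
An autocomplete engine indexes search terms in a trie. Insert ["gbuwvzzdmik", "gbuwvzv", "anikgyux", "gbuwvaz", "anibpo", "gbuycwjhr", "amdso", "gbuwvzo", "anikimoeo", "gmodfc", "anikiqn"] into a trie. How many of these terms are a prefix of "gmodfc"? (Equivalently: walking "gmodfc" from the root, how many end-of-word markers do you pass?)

1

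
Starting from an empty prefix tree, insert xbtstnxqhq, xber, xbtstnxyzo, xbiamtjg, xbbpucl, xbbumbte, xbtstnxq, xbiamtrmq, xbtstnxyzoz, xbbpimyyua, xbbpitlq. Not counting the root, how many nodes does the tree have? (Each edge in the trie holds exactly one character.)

Insert word by word; a character creates a node only if that edge doesn't already exist:
  "xbtstnxqhq" → 10 new (x, b, t, s, t, n, x, q, h, q)
  "xber" → prefix "xb" already present; 2 new (e, r)
  "xbtstnxyzo" → prefix "xbtstnx" already present; 3 new (y, z, o)
  "xbiamtjg" → prefix "xb" already present; 6 new (i, a, m, t, j, g)
  "xbbpucl" → prefix "xb" already present; 5 new (b, p, u, c, l)
  "xbbumbte" → prefix "xbb" already present; 5 new (u, m, b, t, e)
  "xbtstnxq" → prefix "xbtstnxq" already present; 0 new (none)
  "xbiamtrmq" → prefix "xbiamt" already present; 3 new (r, m, q)
  "xbtstnxyzoz" → prefix "xbtstnxyzo" already present; 1 new (z)
  "xbbpimyyua" → prefix "xbbp" already present; 6 new (i, m, y, y, u, a)
  "xbbpitlq" → prefix "xbbpi" already present; 3 new (t, l, q)
Total nodes = 10 + 2 + 3 + 6 + 5 + 5 + 0 + 3 + 1 + 6 + 3 = 44

44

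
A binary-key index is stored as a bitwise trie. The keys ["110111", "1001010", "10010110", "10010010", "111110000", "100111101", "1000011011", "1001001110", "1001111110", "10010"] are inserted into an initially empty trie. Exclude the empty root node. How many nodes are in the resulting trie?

42

For each word, the new-node count is its length minus the longest prefix already in the trie:
  "110111" → 6 new (1, 1, 0, 1, 1, 1)
  "1001010" → prefix "1" already present; 6 new (0, 0, 1, 0, 1, 0)
  "10010110" → prefix "100101" already present; 2 new (1, 0)
  "10010010" → prefix "10010" already present; 3 new (0, 1, 0)
  "111110000" → prefix "11" already present; 7 new (1, 1, 1, 0, 0, 0, 0)
  "100111101" → prefix "1001" already present; 5 new (1, 1, 1, 0, 1)
  "1000011011" → prefix "100" already present; 7 new (0, 0, 1, 1, 0, 1, 1)
  "1001001110" → prefix "1001001" already present; 3 new (1, 1, 0)
  "1001111110" → prefix "1001111" already present; 3 new (1, 1, 0)
  "10010" → prefix "10010" already present; 0 new (none)
Total nodes = 6 + 6 + 2 + 3 + 7 + 5 + 7 + 3 + 3 + 0 = 42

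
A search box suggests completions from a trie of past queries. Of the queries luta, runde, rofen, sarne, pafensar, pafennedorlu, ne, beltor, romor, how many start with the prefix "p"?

2

Traverse to the node for "p", then collect every word in that subtree.
Matches: "pafennedorlu", "pafensar"
Count: 2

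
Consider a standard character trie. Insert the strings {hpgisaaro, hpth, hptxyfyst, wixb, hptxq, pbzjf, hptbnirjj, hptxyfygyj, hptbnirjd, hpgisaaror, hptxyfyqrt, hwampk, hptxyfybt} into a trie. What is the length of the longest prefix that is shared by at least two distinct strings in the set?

Look for the deepest trie node that still has at least two words in its subtree.
"hpgisaaro" and "hpgisaaror" agree on "hpgisaaro" (9 characters) before diverging; nothing deeper is shared.
Longest shared-prefix length: 9

9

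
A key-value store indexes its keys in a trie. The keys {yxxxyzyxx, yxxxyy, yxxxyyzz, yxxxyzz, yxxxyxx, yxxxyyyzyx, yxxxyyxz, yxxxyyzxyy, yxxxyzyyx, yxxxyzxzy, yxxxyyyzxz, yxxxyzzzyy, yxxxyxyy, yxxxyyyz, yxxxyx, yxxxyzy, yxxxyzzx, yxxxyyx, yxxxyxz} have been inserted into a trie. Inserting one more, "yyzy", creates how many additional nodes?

The longest prefix of "yyzy" already in the trie is "y" (length 1).
Each of the 3 remaining characters creates one node.

3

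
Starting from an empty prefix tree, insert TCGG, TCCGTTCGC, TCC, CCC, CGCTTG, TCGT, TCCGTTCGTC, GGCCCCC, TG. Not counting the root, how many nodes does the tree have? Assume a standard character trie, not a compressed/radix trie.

30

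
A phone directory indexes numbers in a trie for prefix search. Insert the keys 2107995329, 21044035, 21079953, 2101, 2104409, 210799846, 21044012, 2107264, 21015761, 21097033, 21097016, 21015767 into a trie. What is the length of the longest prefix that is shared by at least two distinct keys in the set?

8

The deepest shared node is where two words last agree before diverging.
e.g. "21079953" and "2107995329" share the prefix "21079953" of length 8; no pair shares a longer one.
Longest shared-prefix length: 8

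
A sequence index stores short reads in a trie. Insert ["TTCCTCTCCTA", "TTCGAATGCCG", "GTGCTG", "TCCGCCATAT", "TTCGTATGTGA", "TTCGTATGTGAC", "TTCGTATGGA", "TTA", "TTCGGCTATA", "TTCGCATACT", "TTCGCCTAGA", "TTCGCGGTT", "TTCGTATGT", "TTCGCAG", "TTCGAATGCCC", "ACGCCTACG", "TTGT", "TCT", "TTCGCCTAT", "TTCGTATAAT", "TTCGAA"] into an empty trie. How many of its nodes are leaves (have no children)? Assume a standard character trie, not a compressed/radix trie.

18

Leaves are exactly the stored words that no other stored word extends.
Those words: "ACGCCTACG", "GTGCTG", "TCCGCCATAT", "TCT", "TTA", "TTCCTCTCCTA", "TTCGAATGCCC", "TTCGAATGCCG", "TTCGCAG", "TTCGCATACT", "TTCGCCTAGA", "TTCGCCTAT", "TTCGCGGTT", "TTCGGCTATA", "TTCGTATAAT", "TTCGTATGGA", "TTCGTATGTGAC", "TTGT"
Leaf count: 18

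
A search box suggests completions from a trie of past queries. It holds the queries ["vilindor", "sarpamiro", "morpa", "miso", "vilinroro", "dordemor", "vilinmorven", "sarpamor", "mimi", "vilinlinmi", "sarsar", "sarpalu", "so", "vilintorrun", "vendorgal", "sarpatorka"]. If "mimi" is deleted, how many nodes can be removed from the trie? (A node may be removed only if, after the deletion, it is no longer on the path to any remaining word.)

2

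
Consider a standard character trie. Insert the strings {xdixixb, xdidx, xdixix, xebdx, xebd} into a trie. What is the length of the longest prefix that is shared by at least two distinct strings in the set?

6

Look for the deepest trie node that still has at least two words in its subtree.
e.g. "xdixix" and "xdixixb" share the prefix "xdixix" of length 6; no pair shares a longer one.
Longest shared-prefix length: 6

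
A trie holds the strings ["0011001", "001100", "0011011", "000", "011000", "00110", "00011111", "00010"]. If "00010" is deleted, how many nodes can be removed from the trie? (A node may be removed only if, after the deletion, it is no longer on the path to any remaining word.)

1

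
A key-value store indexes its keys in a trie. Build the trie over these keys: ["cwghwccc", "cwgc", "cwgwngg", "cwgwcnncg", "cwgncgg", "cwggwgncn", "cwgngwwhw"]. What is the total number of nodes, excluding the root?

Trace insertions, counting only characters that open a new branch:
  "cwghwccc" → 8 new (c, w, g, h, w, c, c, c)
  "cwgc" → prefix "cwg" already present; 1 new (c)
  "cwgwngg" → prefix "cwg" already present; 4 new (w, n, g, g)
  "cwgwcnncg" → prefix "cwgw" already present; 5 new (c, n, n, c, g)
  "cwgncgg" → prefix "cwg" already present; 4 new (n, c, g, g)
  "cwggwgncn" → prefix "cwg" already present; 6 new (g, w, g, n, c, n)
  "cwgngwwhw" → prefix "cwgn" already present; 5 new (g, w, w, h, w)
Total nodes = 8 + 1 + 4 + 5 + 4 + 6 + 5 = 33

33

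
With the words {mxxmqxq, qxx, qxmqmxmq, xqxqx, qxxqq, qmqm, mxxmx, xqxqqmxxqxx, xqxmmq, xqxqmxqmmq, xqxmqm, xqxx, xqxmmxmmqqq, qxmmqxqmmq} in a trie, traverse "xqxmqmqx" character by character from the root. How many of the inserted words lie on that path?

1

Traverse "xqxmqmqx" character by character; count nodes along the way that are marked as word ends.
Prefixes of the query that are stored words: "xqxmqm"
Count: 1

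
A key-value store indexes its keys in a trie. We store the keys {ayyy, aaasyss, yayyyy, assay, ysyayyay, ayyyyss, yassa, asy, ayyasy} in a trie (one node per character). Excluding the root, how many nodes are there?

Insert word by word; a character creates a node only if that edge doesn't already exist:
  "ayyy" → 4 new (a, y, y, y)
  "aaasyss" → prefix "a" already present; 6 new (a, a, s, y, s, s)
  "yayyyy" → 6 new (y, a, y, y, y, y)
  "assay" → prefix "a" already present; 4 new (s, s, a, y)
  "ysyayyay" → prefix "y" already present; 7 new (s, y, a, y, y, a, y)
  "ayyyyss" → prefix "ayyy" already present; 3 new (y, s, s)
  "yassa" → prefix "ya" already present; 3 new (s, s, a)
  "asy" → prefix "as" already present; 1 new (y)
  "ayyasy" → prefix "ayy" already present; 3 new (a, s, y)
Total nodes = 4 + 6 + 6 + 4 + 7 + 3 + 3 + 1 + 3 = 37

37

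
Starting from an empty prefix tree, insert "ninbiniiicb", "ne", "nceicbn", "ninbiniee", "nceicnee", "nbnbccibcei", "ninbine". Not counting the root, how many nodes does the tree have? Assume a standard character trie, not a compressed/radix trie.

34

Trace insertions, counting only characters that open a new branch:
  "ninbiniiicb" → 11 new (n, i, n, b, i, n, i, i, i, c, b)
  "ne" → prefix "n" already present; 1 new (e)
  "nceicbn" → prefix "n" already present; 6 new (c, e, i, c, b, n)
  "ninbiniee" → prefix "ninbini" already present; 2 new (e, e)
  "nceicnee" → prefix "nceic" already present; 3 new (n, e, e)
  "nbnbccibcei" → prefix "n" already present; 10 new (b, n, b, c, c, i, b, c, e, i)
  "ninbine" → prefix "ninbin" already present; 1 new (e)
Total nodes = 11 + 1 + 6 + 2 + 3 + 10 + 1 = 34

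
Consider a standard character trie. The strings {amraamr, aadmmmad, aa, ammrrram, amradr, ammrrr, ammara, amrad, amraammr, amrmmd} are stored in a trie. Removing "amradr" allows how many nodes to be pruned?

1

Walk "amradr" from the leaf back toward the root, removing each node that no remaining word uses.
The suffix "r" (1 node) is used only by "amradr"; "amrad" is itself a stored word, so pruning stops there.
Nodes removed: 1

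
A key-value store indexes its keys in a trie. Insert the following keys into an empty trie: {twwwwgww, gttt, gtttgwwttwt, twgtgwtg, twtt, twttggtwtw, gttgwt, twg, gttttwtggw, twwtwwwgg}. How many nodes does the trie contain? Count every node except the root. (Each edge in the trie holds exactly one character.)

48

Insert word by word; a character creates a node only if that edge doesn't already exist:
  "twwwwgww" → 8 new (t, w, w, w, w, g, w, w)
  "gttt" → 4 new (g, t, t, t)
  "gtttgwwttwt" → prefix "gttt" already present; 7 new (g, w, w, t, t, w, t)
  "twgtgwtg" → prefix "tw" already present; 6 new (g, t, g, w, t, g)
  "twtt" → prefix "tw" already present; 2 new (t, t)
  "twttggtwtw" → prefix "twtt" already present; 6 new (g, g, t, w, t, w)
  "gttgwt" → prefix "gtt" already present; 3 new (g, w, t)
  "twg" → prefix "twg" already present; 0 new (none)
  "gttttwtggw" → prefix "gttt" already present; 6 new (t, w, t, g, g, w)
  "twwtwwwgg" → prefix "tww" already present; 6 new (t, w, w, w, g, g)
Total nodes = 8 + 4 + 7 + 6 + 2 + 6 + 3 + 0 + 6 + 6 = 48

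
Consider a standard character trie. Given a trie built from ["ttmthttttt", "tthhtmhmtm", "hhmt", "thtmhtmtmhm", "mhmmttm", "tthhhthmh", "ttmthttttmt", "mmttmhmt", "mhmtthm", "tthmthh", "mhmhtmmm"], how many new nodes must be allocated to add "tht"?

"tht" is already a full path in the trie; only an end-marker is added.
No new nodes are needed: 0.

0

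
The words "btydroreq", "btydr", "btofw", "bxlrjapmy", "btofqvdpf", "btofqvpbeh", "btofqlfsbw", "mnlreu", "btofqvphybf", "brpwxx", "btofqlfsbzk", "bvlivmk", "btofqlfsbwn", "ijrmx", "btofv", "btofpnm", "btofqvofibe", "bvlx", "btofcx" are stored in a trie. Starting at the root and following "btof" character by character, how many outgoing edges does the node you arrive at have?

Walk "btof" from the root, arriving at one node.
Characters that immediately follow "btof" among the stored strings: {c, p, q, v, w}.
That node has 5 child edges.

5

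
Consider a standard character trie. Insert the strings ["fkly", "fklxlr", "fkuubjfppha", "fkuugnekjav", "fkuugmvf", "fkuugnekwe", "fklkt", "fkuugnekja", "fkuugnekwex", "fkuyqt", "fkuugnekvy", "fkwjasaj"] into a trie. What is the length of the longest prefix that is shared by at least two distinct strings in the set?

10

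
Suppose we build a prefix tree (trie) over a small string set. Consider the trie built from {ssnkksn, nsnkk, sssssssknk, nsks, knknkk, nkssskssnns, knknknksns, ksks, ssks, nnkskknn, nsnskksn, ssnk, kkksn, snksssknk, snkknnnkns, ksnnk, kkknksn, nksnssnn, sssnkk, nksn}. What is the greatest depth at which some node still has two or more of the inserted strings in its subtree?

5

Look for the deepest trie node that still has at least two words in its subtree.
"knknkk" and "knknknksns" agree on "knknk" (5 characters) before diverging; nothing deeper is shared.
Longest shared-prefix length: 5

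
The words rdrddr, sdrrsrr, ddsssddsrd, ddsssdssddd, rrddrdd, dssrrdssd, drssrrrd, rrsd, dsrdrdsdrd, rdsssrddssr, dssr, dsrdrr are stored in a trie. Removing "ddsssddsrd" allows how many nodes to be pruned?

After clearing the end-marker at "ddsssddsrd", prune upward until reaching a node still needed by another word.
The suffix "dsrd" (4 nodes) is used only by "ddsssddsrd"; the node for "ddsssd" still has the child "s", so pruning stops there.
Nodes removed: 4

4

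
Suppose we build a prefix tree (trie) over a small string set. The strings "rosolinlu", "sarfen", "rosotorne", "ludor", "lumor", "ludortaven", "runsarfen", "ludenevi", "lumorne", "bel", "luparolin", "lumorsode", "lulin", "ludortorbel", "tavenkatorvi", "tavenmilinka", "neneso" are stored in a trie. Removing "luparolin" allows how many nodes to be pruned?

7

Walk "luparolin" from the leaf back toward the root, removing each node that no remaining word uses.
The suffix "parolin" (7 nodes) is used only by "luparolin"; the node for "lu" still has the child "d", so pruning stops there.
Nodes removed: 7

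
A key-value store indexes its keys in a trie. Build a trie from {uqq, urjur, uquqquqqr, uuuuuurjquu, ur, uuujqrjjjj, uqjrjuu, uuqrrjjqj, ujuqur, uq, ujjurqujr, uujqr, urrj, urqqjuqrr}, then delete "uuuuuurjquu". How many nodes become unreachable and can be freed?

After clearing the end-marker at "uuuuuurjquu", prune upward until reaching a node still needed by another word.
The suffix "uuurjquu" (8 nodes) is used only by "uuuuuurjquu"; the node for "uuu" still has the child "j", so pruning stops there.
Nodes removed: 8

8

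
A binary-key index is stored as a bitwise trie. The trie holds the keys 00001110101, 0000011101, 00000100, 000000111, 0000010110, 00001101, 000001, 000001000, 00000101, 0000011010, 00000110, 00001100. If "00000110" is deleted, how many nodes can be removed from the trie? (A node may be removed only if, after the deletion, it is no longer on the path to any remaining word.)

A node on "00000110"'s path can go only if nothing else ends at it or branches off below it.
Every node on "00000110" is still needed (e.g. by "0000011010"), so nothing is freed.
Nodes removed: 0

0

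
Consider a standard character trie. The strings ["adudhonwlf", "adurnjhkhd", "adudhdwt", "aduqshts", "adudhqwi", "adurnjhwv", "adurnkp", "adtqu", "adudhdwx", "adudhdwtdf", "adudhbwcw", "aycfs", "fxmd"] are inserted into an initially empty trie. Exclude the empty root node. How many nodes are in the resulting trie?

50

Insert word by word; a character creates a node only if that edge doesn't already exist:
  "adudhonwlf" → 10 new (a, d, u, d, h, o, n, w, l, f)
  "adurnjhkhd" → prefix "adu" already present; 7 new (r, n, j, h, k, h, d)
  "adudhdwt" → prefix "adudh" already present; 3 new (d, w, t)
  "aduqshts" → prefix "adu" already present; 5 new (q, s, h, t, s)
  "adudhqwi" → prefix "adudh" already present; 3 new (q, w, i)
  "adurnjhwv" → prefix "adurnjh" already present; 2 new (w, v)
  "adurnkp" → prefix "adurn" already present; 2 new (k, p)
  "adtqu" → prefix "ad" already present; 3 new (t, q, u)
  "adudhdwx" → prefix "adudhdw" already present; 1 new (x)
  "adudhdwtdf" → prefix "adudhdwt" already present; 2 new (d, f)
  "adudhbwcw" → prefix "adudh" already present; 4 new (b, w, c, w)
  "aycfs" → prefix "a" already present; 4 new (y, c, f, s)
  "fxmd" → 4 new (f, x, m, d)
Total nodes = 10 + 7 + 3 + 5 + 3 + 2 + 2 + 3 + 1 + 2 + 4 + 4 + 4 = 50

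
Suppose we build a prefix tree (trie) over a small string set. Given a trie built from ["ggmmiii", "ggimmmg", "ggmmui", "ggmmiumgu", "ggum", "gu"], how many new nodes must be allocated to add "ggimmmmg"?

2

Walking "ggimmmmg" from the root, the first 6 characters ("ggimmm") follow existing edges; "m" is the first miss.
Each of the 2 remaining characters creates one node.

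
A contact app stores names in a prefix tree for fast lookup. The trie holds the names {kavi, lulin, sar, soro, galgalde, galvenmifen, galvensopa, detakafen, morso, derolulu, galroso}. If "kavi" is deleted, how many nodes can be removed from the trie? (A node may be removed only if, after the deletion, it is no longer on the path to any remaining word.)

A node on "kavi"'s path can go only if nothing else ends at it or branches off below it.
No other word shares any prefix with "kavi", so all 4 of its nodes go.
Nodes removed: 4

4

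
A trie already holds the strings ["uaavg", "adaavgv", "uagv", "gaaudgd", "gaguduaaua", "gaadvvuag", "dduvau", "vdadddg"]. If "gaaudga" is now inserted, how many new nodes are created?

Walking "gaaudga" from the root, the first 6 characters ("gaaudg") follow existing edges; "a" is the first miss.
New nodes needed: |"gaaudga"| − 6 = 7 − 6 = 1.

1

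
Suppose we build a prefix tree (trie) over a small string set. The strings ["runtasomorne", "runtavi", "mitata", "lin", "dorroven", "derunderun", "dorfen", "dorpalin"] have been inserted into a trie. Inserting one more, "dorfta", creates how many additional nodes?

2

The longest prefix of "dorfta" already in the trie is "dorf" (length 4).
So 6 − 4 = 2 new nodes.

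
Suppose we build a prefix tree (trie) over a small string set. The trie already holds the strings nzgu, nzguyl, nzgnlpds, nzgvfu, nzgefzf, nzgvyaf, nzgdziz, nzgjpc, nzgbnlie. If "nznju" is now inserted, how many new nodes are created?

3

"nz" is already a path in the trie; the remaining "nju" must be added.
New nodes needed: |"nznju"| − 2 = 5 − 2 = 3.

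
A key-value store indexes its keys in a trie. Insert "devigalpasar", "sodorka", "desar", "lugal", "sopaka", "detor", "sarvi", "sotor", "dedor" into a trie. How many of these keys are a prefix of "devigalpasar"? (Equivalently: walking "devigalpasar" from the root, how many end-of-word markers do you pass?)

Walk "devigalpasar" from the root; an end-of-word marker is hit whenever a stored word is a prefix of "devigalpasar".
Prefixes of the query that are stored words: "devigalpasar"
Count: 1

1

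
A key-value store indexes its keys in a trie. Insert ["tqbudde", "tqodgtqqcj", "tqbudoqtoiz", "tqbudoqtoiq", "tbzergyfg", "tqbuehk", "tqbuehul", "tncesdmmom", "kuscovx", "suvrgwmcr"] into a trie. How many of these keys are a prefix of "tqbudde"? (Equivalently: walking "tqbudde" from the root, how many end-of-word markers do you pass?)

1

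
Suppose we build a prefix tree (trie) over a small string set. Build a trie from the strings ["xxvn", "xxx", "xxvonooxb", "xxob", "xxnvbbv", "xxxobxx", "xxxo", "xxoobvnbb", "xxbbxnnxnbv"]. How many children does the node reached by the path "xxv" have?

2

Follow the path "xxv" to its node, then look at its outgoing edges.
Distinct next characters after "xxv": n, o.
That node has 2 child edges.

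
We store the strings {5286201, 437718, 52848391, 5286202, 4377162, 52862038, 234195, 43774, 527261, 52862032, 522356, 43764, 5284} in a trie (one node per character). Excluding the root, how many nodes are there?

41

Trace insertions, counting only characters that open a new branch:
  "5286201" → 7 new (5, 2, 8, 6, 2, 0, 1)
  "437718" → 6 new (4, 3, 7, 7, 1, 8)
  "52848391" → prefix "528" already present; 5 new (4, 8, 3, 9, 1)
  "5286202" → prefix "528620" already present; 1 new (2)
  "4377162" → prefix "43771" already present; 2 new (6, 2)
  "52862038" → prefix "528620" already present; 2 new (3, 8)
  "234195" → 6 new (2, 3, 4, 1, 9, 5)
  "43774" → prefix "4377" already present; 1 new (4)
  "527261" → prefix "52" already present; 4 new (7, 2, 6, 1)
  "52862032" → prefix "5286203" already present; 1 new (2)
  "522356" → prefix "52" already present; 4 new (2, 3, 5, 6)
  "43764" → prefix "437" already present; 2 new (6, 4)
  "5284" → prefix "5284" already present; 0 new (none)
Total nodes = 7 + 6 + 5 + 1 + 2 + 2 + 6 + 1 + 4 + 1 + 4 + 2 + 0 = 41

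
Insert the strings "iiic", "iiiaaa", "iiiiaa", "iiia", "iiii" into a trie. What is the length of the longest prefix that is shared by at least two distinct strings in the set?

Equivalently: take the maximum, over all pairs, of their longest common prefix length.
e.g. "iiia" and "iiiaaa" share the prefix "iiia" of length 4; no pair shares a longer one.
Longest shared-prefix length: 4

4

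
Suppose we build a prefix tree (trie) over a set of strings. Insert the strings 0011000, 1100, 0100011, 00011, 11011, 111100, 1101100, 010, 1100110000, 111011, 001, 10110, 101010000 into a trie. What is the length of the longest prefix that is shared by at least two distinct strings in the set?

Equivalently: take the maximum, over all pairs, of their longest common prefix length.
"11011" and "1101100" agree on "11011" (5 characters) before diverging; nothing deeper is shared.
Longest shared-prefix length: 5

5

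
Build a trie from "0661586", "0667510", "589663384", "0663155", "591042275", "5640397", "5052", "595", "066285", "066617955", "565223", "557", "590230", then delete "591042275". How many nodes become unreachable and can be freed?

7

After clearing the end-marker at "591042275", prune upward until reaching a node still needed by another word.
The suffix "1042275" (7 nodes) is used only by "591042275"; the node for "59" still has the child "5", so pruning stops there.
Nodes removed: 7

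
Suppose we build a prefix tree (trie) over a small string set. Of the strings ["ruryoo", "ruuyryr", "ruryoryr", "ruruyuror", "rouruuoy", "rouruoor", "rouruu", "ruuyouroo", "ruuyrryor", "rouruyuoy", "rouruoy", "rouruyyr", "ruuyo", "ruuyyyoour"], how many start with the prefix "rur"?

Traverse to the node for "rur", then collect every word in that subtree.
Matches: "ruruyuror", "ruryoo", "ruryoryr"
Count: 3

3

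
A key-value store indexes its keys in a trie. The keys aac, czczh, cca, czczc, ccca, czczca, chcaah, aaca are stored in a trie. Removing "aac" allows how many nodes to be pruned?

A node on "aac"'s path can go only if nothing else ends at it or branches off below it.
Every node on "aac" is still needed (e.g. by "aaca"), so nothing is freed.
Nodes removed: 0

0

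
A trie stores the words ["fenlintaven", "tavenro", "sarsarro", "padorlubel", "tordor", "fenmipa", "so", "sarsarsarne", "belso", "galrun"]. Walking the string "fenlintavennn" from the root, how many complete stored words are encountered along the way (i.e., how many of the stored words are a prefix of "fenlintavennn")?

1

Traverse "fenlintavennn" character by character; count nodes along the way that are marked as word ends.
Prefixes of the query that are stored words: "fenlintaven"
Count: 1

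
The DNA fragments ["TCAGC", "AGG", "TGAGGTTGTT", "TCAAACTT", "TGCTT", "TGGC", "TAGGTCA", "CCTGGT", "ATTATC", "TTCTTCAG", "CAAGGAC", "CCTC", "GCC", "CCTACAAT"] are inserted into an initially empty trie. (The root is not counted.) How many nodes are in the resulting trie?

66

Insert word by word; a character creates a node only if that edge doesn't already exist:
  "TCAGC" → 5 new (T, C, A, G, C)
  "AGG" → 3 new (A, G, G)
  "TGAGGTTGTT" → prefix "T" already present; 9 new (G, A, G, G, T, T, G, T, T)
  "TCAAACTT" → prefix "TCA" already present; 5 new (A, A, C, T, T)
  "TGCTT" → prefix "TG" already present; 3 new (C, T, T)
  "TGGC" → prefix "TG" already present; 2 new (G, C)
  "TAGGTCA" → prefix "T" already present; 6 new (A, G, G, T, C, A)
  "CCTGGT" → 6 new (C, C, T, G, G, T)
  "ATTATC" → prefix "A" already present; 5 new (T, T, A, T, C)
  "TTCTTCAG" → prefix "T" already present; 7 new (T, C, T, T, C, A, G)
  "CAAGGAC" → prefix "C" already present; 6 new (A, A, G, G, A, C)
  "CCTC" → prefix "CCT" already present; 1 new (C)
  "GCC" → 3 new (G, C, C)
  "CCTACAAT" → prefix "CCT" already present; 5 new (A, C, A, A, T)
Total nodes = 5 + 3 + 9 + 5 + 3 + 2 + 6 + 6 + 5 + 7 + 6 + 1 + 3 + 5 = 66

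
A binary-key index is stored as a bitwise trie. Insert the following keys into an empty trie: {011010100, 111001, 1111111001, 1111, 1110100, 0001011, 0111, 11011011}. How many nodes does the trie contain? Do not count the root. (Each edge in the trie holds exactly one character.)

38

Count nodes per top-level branch (shared prefixes stored once):
  '0'-branch (0001011, 011010100, 0111): 16 nodes
  '1'-branch (11011011, 111001, 1110100, 1111, 1111111001): 22 nodes
Sum: 38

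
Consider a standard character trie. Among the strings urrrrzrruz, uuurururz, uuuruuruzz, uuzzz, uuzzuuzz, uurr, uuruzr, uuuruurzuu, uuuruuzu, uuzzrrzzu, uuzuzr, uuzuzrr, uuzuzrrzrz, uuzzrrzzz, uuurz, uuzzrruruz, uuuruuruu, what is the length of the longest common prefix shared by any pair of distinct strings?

8

Look for the deepest trie node that still has at least two words in its subtree.
e.g. "uuuruuruu" and "uuuruuruzz" share the prefix "uuuruuru" of length 8; no pair shares a longer one.
Longest shared-prefix length: 8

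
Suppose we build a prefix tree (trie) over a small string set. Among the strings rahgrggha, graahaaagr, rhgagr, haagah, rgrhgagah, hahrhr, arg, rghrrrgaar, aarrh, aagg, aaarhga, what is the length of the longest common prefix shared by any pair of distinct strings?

Equivalently: take the maximum, over all pairs, of their longest common prefix length.
e.g. "aaarhga" and "aagg" share the prefix "aa" of length 2; no pair shares a longer one.
Longest shared-prefix length: 2

2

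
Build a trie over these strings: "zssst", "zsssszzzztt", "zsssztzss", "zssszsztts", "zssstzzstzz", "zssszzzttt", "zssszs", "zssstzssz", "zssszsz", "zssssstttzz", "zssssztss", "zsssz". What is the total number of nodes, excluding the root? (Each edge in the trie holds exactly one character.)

Trace insertions, counting only characters that open a new branch:
  "zssst" → 5 new (z, s, s, s, t)
  "zsssszzzztt" → prefix "zsss" already present; 7 new (s, z, z, z, z, t, t)
  "zsssztzss" → prefix "zsss" already present; 5 new (z, t, z, s, s)
  "zssszsztts" → prefix "zsssz" already present; 5 new (s, z, t, t, s)
  "zssstzzstzz" → prefix "zssst" already present; 6 new (z, z, s, t, z, z)
  "zssszzzttt" → prefix "zsssz" already present; 5 new (z, z, t, t, t)
  "zssszs" → prefix "zssszs" already present; 0 new (none)
  "zssstzssz" → prefix "zssstz" already present; 3 new (s, s, z)
  "zssszsz" → prefix "zssszsz" already present; 0 new (none)
  "zssssstttzz" → prefix "zssss" already present; 6 new (s, t, t, t, z, z)
  "zssssztss" → prefix "zssssz" already present; 3 new (t, s, s)
  "zsssz" → prefix "zsssz" already present; 0 new (none)
Total nodes = 5 + 7 + 5 + 5 + 6 + 5 + 0 + 3 + 0 + 6 + 3 + 0 = 45

45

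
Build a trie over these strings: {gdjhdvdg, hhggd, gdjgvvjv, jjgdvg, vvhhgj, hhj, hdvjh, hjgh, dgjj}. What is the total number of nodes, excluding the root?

42

Count nodes per top-level branch (shared prefixes stored once):
  'd'-branch (dgjj): 4 nodes
  'g'-branch (gdjgvvjv, gdjhdvdg): 13 nodes
  'h'-branch (hdvjh, hhggd, hhj, hjgh): 13 nodes
  'j'-branch (jjgdvg): 6 nodes
  'v'-branch (vvhhgj): 6 nodes
Sum: 42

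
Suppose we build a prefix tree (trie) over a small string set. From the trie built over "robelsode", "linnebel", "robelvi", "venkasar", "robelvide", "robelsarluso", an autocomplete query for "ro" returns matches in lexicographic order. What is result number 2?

Words with prefix "ro", in lexicographic order: "robelsarluso", "robelsode", "robelvi", "robelvide"
Position 2: robelsode

robelsode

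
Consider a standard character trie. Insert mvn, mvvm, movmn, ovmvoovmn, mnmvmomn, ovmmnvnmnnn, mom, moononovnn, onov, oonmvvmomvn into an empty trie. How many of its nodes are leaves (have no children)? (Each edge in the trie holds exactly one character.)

Leaves are exactly the stored words that no other stored word extends.
Those words: "mnmvmomn", "mom", "moononovnn", "movmn", "mvn", "mvvm", "onov", "oonmvvmomvn", "ovmmnvnmnnn", "ovmvoovmn"
Leaf count: 10

10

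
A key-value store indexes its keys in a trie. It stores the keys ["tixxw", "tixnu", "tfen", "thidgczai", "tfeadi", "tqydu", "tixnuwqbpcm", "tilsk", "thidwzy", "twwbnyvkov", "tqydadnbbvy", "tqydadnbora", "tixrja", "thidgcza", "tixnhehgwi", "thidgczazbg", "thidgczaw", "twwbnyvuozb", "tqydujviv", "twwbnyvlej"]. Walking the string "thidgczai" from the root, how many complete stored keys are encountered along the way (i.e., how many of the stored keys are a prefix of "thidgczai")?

2

Check each prefix of "thidgczai" against the stored set — each match is an end-marker on the path.
Prefixes of the query that are stored words: "thidgcza", "thidgczai"
Count: 2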